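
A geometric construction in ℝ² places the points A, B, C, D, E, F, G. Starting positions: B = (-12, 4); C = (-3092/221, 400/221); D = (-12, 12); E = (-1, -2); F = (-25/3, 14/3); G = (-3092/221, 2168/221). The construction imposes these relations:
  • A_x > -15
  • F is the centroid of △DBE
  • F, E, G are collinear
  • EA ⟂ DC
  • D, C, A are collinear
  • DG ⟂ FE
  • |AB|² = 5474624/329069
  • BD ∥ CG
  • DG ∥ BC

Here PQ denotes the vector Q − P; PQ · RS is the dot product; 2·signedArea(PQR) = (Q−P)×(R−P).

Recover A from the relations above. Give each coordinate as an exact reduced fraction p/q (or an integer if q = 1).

1. A_x = -4682748/329069  [D, C, A are collinear ∩ EA ⟂ DC]
2. A_y = 192492/329069  [D, C, A are collinear ∩ EA ⟂ DC]
   → A = (-4682748/329069, 192492/329069)

A = (-4682748/329069, 192492/329069)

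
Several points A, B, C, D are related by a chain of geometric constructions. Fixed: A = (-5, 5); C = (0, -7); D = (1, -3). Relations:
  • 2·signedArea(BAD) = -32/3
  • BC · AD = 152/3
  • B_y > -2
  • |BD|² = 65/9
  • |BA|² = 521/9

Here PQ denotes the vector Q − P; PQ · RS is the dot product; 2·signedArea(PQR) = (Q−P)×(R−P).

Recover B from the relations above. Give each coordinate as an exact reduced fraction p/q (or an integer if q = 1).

B = (-4/3, -5/3)

1. B_x = -4/3  [BC · AD = 152/3 ∩ 2·signedArea(BAD) = -32/3]
2. B_y = -5/3  [BC · AD = 152/3 ∩ 2·signedArea(BAD) = -32/3]
   → B = (-4/3, -5/3)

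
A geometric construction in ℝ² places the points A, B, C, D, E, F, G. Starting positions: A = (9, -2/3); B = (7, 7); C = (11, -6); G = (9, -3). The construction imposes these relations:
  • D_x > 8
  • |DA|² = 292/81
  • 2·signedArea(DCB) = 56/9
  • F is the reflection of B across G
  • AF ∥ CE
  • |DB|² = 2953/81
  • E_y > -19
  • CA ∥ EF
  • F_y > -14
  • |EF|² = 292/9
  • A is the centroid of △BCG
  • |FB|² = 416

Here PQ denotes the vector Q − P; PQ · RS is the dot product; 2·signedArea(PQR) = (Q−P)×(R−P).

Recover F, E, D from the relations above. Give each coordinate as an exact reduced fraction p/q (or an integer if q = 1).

D = (25/3, 10/9)
E = (13, -55/3)
F = (11, -13)

1. F_x = 11  [F is the reflection of B across G]
2. F_y = -13  [F is the reflection of B across G]
   → F = (11, -13)
3. E_x = 13  [CA ∥ EF ∩ AF ∥ CE]
4. E_y = -55/3  [CA ∥ EF ∩ AF ∥ CE]
   → E = (13, -55/3)
5. D_x = 25/3  [line -13·x + -4·y + 1015/9 = 0 ∩ |DB|² = 2953/81]
6. D_y = 10/9  [line -13·x + -4·y + 1015/9 = 0 ∩ |DB|² = 2953/81]
   → D = (25/3, 10/9)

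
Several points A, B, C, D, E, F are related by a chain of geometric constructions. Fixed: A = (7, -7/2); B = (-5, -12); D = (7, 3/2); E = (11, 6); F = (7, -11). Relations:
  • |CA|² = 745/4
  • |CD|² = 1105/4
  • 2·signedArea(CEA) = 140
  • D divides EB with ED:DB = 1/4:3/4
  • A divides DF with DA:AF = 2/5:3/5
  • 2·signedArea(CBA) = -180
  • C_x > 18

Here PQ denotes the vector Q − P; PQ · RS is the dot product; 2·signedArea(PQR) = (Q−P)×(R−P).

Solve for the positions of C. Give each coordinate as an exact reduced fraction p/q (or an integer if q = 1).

1. C_x = 19  [2·signedArea(CEA) = 140 ∩ 2·signedArea(CBA) = -180]
2. C_y = -10  [2·signedArea(CEA) = 140 ∩ 2·signedArea(CBA) = -180]
   → C = (19, -10)

C = (19, -10)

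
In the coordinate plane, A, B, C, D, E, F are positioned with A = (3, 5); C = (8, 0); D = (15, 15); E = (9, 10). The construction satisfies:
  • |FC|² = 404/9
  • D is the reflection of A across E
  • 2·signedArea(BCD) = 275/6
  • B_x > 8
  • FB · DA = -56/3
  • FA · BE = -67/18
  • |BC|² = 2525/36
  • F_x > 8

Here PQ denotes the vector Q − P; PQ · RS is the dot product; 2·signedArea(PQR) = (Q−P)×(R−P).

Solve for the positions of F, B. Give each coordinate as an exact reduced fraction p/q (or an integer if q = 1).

1. B_x = 53/6  [line -15·x + 7·y + 445/6 = 0 ∩ |BC|² = 2525/36]
2. B_y = 25/3  [line -15·x + 7·y + 445/6 = 0 ∩ |BC|² = 2525/36]
   → B = (53/6, 25/3)
3. F_x = 26/3  [FB · DA = -56/3 ∩ FA · BE = -67/18]
4. F_y = 20/3  [FB · DA = -56/3 ∩ FA · BE = -67/18]
   → F = (26/3, 20/3)

B = (53/6, 25/3)
F = (26/3, 20/3)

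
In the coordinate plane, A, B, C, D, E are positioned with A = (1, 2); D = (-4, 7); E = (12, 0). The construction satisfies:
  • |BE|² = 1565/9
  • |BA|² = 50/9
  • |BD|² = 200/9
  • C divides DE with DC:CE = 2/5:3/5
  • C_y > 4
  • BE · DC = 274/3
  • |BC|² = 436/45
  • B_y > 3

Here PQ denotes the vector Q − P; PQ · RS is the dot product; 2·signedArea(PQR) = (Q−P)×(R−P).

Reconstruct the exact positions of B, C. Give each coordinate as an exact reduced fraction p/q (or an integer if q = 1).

1. C_x = 12/5  [C divides DE with DC:CE = 2/5:3/5]
2. C_y = 21/5  [C divides DE with DC:CE = 2/5:3/5]
   → C = (12/5, 21/5)
3. B_x = -2/3  [line -32/5·x + 14/5·y + -218/15 = 0 ∩ |BA|² = 50/9]
4. B_y = 11/3  [line -32/5·x + 14/5·y + -218/15 = 0 ∩ |BA|² = 50/9]
   → B = (-2/3, 11/3)

B = (-2/3, 11/3)
C = (12/5, 21/5)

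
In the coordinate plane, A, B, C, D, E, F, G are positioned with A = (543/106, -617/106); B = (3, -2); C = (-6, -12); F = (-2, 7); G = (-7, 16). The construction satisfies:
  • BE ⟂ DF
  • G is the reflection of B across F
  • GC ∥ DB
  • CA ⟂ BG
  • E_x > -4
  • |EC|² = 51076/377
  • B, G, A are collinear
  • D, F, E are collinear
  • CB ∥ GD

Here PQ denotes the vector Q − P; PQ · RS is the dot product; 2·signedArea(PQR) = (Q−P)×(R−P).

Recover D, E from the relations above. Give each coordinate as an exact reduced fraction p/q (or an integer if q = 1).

D = (2, 26)
E = (-1358/377, -230/377)

1. D_x = 2  [GC ∥ DB ∩ CB ∥ GD]
2. D_y = 26  [GC ∥ DB ∩ CB ∥ GD]
   → D = (2, 26)
3. E_x = -1358/377  [D, F, E are collinear ∩ BE ⟂ DF]
4. E_y = -230/377  [D, F, E are collinear ∩ BE ⟂ DF]
   → E = (-1358/377, -230/377)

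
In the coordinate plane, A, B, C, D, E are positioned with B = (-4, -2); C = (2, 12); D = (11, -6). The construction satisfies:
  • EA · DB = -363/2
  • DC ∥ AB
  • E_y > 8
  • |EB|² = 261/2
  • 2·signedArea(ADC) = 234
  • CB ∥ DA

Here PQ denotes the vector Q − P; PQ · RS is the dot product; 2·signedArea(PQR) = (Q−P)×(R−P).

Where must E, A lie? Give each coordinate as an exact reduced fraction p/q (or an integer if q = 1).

A = (5, -20)
E = (1/2, 17/2)

1. A_x = 5  [DC ∥ AB ∩ CB ∥ DA]
2. A_y = -20  [DC ∥ AB ∩ CB ∥ DA]
   → A = (5, -20)
3. E_x = 1/2  [line 15·x + -4·y + 53/2 = 0 ∩ |EB|² = 261/2]
4. E_y = 17/2  [line 15·x + -4·y + 53/2 = 0 ∩ |EB|² = 261/2]
   → E = (1/2, 17/2)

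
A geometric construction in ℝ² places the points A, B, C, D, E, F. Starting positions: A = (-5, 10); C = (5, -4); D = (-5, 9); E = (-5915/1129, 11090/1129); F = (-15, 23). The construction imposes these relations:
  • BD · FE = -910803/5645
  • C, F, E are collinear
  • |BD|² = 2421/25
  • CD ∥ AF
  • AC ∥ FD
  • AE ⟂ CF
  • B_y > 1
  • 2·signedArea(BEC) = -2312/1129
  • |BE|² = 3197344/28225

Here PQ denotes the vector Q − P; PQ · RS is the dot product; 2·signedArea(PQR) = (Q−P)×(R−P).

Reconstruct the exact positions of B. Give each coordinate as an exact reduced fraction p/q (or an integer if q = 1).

1. B_x = 1  [BD · FE = -910803/5645 ∩ 2·signedArea(BEC) = -2312/1129]
2. B_y = 6/5  [BD · FE = -910803/5645 ∩ 2·signedArea(BEC) = -2312/1129]
   → B = (1, 6/5)

B = (1, 6/5)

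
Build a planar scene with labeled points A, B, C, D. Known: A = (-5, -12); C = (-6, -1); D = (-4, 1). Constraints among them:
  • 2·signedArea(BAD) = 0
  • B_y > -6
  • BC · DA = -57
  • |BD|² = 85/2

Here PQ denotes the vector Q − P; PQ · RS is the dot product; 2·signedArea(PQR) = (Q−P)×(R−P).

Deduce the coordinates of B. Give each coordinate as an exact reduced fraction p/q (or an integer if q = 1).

B = (-9/2, -11/2)

1. B_x = -9/2  [2·signedArea(BAD) = 0 ∩ BC · DA = -57]
2. B_y = -11/2  [2·signedArea(BAD) = 0 ∩ BC · DA = -57]
   → B = (-9/2, -11/2)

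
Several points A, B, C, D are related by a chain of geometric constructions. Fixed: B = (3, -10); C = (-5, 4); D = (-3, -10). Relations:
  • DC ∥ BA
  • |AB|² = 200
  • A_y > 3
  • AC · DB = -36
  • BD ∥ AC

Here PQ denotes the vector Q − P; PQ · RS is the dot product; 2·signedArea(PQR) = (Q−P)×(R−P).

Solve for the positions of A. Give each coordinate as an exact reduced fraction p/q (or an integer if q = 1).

A = (1, 4)

1. A_x = 1  [BD ∥ AC ∩ DC ∥ BA]
2. A_y = 4  [BD ∥ AC ∩ DC ∥ BA]
   → A = (1, 4)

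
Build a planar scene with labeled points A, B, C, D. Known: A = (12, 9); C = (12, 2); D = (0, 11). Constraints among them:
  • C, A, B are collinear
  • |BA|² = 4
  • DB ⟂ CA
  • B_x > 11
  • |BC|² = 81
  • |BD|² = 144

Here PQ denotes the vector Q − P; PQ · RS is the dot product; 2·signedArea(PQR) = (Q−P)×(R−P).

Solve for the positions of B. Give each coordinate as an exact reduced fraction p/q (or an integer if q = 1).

B = (12, 11)

1. B_x = 12  [C, A, B are collinear ∩ DB ⟂ CA]
2. B_y = 11  [C, A, B are collinear ∩ DB ⟂ CA]
   → B = (12, 11)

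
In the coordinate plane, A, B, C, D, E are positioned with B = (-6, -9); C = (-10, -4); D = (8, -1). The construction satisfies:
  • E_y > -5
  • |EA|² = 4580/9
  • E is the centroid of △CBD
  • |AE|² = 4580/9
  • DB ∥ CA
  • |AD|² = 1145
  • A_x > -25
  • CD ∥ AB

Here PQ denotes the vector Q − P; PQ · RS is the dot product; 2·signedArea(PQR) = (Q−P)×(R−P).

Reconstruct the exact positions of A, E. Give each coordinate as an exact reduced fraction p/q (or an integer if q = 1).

1. A_x = -24  [CD ∥ AB ∩ DB ∥ CA]
2. A_y = -12  [CD ∥ AB ∩ DB ∥ CA]
   → A = (-24, -12)
3. E_x = -8/3  [E is the centroid of △CBD]
4. E_y = -14/3  [E is the centroid of △CBD]
   → E = (-8/3, -14/3)

A = (-24, -12)
E = (-8/3, -14/3)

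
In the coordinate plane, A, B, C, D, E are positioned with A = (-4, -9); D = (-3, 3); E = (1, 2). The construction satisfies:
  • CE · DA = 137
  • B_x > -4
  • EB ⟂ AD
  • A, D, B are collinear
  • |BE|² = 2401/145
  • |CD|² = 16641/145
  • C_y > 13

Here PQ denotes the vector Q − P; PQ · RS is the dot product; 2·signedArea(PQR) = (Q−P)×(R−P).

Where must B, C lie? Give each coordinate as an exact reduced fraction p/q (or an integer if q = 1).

1. B_x = -443/145  [A, D, B are collinear ∩ EB ⟂ AD]
2. B_y = 339/145  [A, D, B are collinear ∩ EB ⟂ AD]
   → B = (-443/145, 339/145)
3. C_x = -306/145  [line 1·x + 12·y + -162 = 0 ∩ |CD|² = 16641/145]
4. C_y = 1983/145  [line 1·x + 12·y + -162 = 0 ∩ |CD|² = 16641/145]
   → C = (-306/145, 1983/145)

B = (-443/145, 339/145)
C = (-306/145, 1983/145)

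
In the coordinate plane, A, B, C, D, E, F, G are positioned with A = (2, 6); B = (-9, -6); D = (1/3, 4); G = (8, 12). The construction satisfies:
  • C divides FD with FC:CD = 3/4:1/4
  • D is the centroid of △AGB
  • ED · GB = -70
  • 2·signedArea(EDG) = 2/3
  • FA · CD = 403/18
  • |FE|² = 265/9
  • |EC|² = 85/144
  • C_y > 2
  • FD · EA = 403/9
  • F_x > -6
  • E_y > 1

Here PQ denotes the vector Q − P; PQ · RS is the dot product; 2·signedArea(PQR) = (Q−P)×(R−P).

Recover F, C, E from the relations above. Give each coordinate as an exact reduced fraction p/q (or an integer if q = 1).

C = (-13/12, 5/2)
E = (-5/3, 2)
F = (-16/3, -2)

1. E_x = -5/3  [ED · GB = -70 ∩ 2·signedArea(EDG) = 2/3]
2. E_y = 2  [ED · GB = -70 ∩ 2·signedArea(EDG) = 2/3]
   → E = (-5/3, 2)
3. F_x = -16/3  [line -11/3·x + -4·y + -248/9 = 0 ∩ |FE|² = 265/9]
4. F_y = -2  [line -11/3·x + -4·y + -248/9 = 0 ∩ |FE|² = 265/9]
   → F = (-16/3, -2)
5. C_x = -13/12  [C divides FD with FC:CD = 3/4:1/4]
6. C_y = 5/2  [C divides FD with FC:CD = 3/4:1/4]
   → C = (-13/12, 5/2)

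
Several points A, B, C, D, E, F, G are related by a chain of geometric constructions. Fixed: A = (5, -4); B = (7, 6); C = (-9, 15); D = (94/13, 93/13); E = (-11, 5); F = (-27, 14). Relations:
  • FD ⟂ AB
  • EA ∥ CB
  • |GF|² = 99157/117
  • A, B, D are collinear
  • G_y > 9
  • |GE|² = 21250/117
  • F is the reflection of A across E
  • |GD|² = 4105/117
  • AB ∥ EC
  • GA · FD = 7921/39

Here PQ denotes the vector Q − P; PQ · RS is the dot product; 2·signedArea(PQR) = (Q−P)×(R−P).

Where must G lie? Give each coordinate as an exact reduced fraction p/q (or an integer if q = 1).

G = (68/39, 122/13)

1. G_x = 68/39  [line -445/13·x + 89/13·y + -178/39 = 0 ∩ |GD|² = 4105/117]
2. G_y = 122/13  [line -445/13·x + 89/13·y + -178/39 = 0 ∩ |GD|² = 4105/117]
   → G = (68/39, 122/13)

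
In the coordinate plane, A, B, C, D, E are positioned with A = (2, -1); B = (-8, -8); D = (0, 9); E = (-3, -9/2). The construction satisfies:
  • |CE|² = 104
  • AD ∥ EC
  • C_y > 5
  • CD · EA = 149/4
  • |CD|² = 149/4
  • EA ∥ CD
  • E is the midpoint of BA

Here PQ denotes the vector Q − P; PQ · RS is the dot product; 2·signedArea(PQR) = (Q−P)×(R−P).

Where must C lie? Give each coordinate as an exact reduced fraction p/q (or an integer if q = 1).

C = (-5, 11/2)

1. C_x = -5  [EA ∥ CD ∩ AD ∥ EC]
2. C_y = 11/2  [EA ∥ CD ∩ AD ∥ EC]
   → C = (-5, 11/2)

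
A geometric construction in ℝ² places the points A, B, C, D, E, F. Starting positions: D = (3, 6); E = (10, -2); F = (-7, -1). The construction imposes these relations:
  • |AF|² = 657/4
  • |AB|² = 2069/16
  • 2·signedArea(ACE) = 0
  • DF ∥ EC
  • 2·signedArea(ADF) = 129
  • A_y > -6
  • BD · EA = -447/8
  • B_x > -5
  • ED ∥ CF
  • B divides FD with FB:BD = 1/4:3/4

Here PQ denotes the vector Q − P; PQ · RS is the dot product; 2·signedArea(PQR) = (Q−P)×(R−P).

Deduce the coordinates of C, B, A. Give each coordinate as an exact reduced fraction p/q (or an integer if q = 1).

1. C_x = 0  [ED ∥ CF ∩ DF ∥ EC]
2. C_y = -9  [ED ∥ CF ∩ DF ∥ EC]
   → C = (0, -9)
3. B_x = -9/2  [B divides FD with FB:BD = 1/4:3/4]
4. B_y = 3/4  [B divides FD with FB:BD = 1/4:3/4]
   → B = (-9/2, 3/4)
5. A_x = 5  [2·signedArea(ACE) = 0 ∩ BD · EA = -447/8]
6. A_y = -11/2  [2·signedArea(ACE) = 0 ∩ BD · EA = -447/8]
   → A = (5, -11/2)

A = (5, -11/2)
B = (-9/2, 3/4)
C = (0, -9)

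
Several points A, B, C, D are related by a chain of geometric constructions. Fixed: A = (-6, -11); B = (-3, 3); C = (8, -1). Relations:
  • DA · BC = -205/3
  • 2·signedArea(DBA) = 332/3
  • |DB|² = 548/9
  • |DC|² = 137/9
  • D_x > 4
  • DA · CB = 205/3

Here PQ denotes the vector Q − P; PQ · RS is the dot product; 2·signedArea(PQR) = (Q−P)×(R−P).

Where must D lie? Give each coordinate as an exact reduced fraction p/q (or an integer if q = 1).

D = (13/3, 1/3)

1. D_x = 13/3  [DA · BC = -205/3 ∩ 2·signedArea(DBA) = 332/3]
2. D_y = 1/3  [DA · BC = -205/3 ∩ 2·signedArea(DBA) = 332/3]
   → D = (13/3, 1/3)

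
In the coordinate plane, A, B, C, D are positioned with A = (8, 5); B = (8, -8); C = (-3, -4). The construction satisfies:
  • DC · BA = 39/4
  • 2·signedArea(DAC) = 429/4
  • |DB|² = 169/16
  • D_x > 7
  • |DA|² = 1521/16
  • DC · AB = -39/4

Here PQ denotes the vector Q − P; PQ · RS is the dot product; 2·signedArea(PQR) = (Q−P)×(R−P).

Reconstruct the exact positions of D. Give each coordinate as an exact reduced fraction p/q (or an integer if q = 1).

1. D_x = 8  [DC · BA = 39/4 ∩ 2·signedArea(DAC) = 429/4]
2. D_y = -19/4  [DC · BA = 39/4 ∩ 2·signedArea(DAC) = 429/4]
   → D = (8, -19/4)

D = (8, -19/4)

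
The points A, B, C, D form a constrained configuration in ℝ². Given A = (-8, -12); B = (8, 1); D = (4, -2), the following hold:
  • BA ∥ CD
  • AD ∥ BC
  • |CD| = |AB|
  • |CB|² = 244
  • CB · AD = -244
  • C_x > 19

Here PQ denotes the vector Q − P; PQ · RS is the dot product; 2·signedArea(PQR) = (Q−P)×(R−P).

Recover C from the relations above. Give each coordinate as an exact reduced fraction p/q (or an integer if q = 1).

1. C_x = 20  [BA ∥ CD ∩ AD ∥ BC]
2. C_y = 11  [BA ∥ CD ∩ AD ∥ BC]
   → C = (20, 11)

C = (20, 11)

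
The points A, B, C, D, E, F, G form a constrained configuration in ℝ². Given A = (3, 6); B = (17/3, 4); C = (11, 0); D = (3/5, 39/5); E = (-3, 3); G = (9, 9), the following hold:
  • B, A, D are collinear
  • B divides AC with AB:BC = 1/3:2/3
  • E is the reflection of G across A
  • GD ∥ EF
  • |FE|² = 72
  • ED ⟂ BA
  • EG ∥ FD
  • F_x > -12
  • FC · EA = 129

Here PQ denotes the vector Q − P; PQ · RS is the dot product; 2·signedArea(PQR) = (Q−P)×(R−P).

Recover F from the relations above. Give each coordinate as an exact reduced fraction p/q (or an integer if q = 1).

1. F_x = -57/5  [EG ∥ FD ∩ GD ∥ EF]
2. F_y = 9/5  [EG ∥ FD ∩ GD ∥ EF]
   → F = (-57/5, 9/5)

F = (-57/5, 9/5)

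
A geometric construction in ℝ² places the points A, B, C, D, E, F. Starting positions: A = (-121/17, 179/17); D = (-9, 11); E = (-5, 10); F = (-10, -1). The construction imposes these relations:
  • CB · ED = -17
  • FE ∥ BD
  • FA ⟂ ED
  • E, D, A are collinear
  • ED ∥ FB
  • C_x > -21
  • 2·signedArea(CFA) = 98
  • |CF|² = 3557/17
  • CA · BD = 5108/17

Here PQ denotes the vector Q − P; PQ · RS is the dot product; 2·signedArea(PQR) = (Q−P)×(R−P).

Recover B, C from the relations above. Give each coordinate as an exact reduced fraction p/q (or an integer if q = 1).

1. B_x = -14  [FE ∥ BD ∩ ED ∥ FB]
2. B_y = 0  [FE ∥ BD ∩ ED ∥ FB]
   → B = (-14, 0)
3. C_x = -355/17  [2·signedArea(CFA) = 98 ∩ CA · BD = 5108/17]
4. C_y = -179/17  [2·signedArea(CFA) = 98 ∩ CA · BD = 5108/17]
   → C = (-355/17, -179/17)

B = (-14, 0)
C = (-355/17, -179/17)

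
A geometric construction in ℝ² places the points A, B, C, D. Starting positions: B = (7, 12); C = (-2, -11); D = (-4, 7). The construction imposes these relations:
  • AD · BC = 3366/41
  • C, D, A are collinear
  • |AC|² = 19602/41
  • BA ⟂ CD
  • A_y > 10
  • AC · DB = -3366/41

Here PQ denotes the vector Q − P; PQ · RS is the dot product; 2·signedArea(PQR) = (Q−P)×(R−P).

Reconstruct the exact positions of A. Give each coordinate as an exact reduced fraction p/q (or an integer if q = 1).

A = (-181/41, 440/41)

1. A_x = -181/41  [C, D, A are collinear ∩ BA ⟂ CD]
2. A_y = 440/41  [C, D, A are collinear ∩ BA ⟂ CD]
   → A = (-181/41, 440/41)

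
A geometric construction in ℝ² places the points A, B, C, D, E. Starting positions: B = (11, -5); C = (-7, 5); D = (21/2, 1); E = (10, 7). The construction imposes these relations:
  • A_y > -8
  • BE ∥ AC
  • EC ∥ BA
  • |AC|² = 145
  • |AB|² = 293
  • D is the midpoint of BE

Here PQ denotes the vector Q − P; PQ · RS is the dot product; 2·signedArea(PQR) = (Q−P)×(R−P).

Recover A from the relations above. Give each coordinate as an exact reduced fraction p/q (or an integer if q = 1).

A = (-6, -7)

1. A_x = -6  [BE ∥ AC ∩ EC ∥ BA]
2. A_y = -7  [BE ∥ AC ∩ EC ∥ BA]
   → A = (-6, -7)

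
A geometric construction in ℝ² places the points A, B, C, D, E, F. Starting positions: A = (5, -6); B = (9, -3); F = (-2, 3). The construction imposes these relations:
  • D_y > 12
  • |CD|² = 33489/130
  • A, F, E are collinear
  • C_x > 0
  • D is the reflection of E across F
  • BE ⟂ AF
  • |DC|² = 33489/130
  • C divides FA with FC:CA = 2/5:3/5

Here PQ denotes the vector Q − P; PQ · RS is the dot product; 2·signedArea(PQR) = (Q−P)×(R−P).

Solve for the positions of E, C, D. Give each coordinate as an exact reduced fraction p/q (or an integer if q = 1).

1. E_x = 657/130  [A, F, E are collinear ∩ BE ⟂ AF]
2. E_y = -789/130  [A, F, E are collinear ∩ BE ⟂ AF]
   → E = (657/130, -789/130)
3. C_x = 4/5  [C divides FA with FC:CA = 2/5:3/5]
4. C_y = -3/5  [C divides FA with FC:CA = 2/5:3/5]
   → C = (4/5, -3/5)
5. D_x = -1177/130  [D is the reflection of E across F]
6. D_y = 1569/130  [D is the reflection of E across F]
   → D = (-1177/130, 1569/130)

C = (4/5, -3/5)
D = (-1177/130, 1569/130)
E = (657/130, -789/130)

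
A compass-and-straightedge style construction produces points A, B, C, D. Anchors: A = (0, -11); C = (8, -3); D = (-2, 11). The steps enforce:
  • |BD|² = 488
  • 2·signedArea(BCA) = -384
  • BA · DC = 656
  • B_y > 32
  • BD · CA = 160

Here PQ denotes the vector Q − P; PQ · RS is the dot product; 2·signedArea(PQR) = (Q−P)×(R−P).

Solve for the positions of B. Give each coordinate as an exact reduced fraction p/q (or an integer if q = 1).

B = (-4, 33)

1. B_x = -4  [BD · CA = 160 ∩ 2·signedArea(BCA) = -384]
2. B_y = 33  [BD · CA = 160 ∩ 2·signedArea(BCA) = -384]
   → B = (-4, 33)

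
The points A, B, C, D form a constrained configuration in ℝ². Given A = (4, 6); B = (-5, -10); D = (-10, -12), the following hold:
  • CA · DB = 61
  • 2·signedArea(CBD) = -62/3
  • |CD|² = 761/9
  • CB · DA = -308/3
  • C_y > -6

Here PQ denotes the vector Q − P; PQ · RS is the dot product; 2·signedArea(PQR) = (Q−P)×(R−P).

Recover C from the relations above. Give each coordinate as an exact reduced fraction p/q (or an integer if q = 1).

C = (-11/3, -16/3)

1. C_x = -11/3  [CB · DA = -308/3 ∩ 2·signedArea(CBD) = -62/3]
2. C_y = -16/3  [CB · DA = -308/3 ∩ 2·signedArea(CBD) = -62/3]
   → C = (-11/3, -16/3)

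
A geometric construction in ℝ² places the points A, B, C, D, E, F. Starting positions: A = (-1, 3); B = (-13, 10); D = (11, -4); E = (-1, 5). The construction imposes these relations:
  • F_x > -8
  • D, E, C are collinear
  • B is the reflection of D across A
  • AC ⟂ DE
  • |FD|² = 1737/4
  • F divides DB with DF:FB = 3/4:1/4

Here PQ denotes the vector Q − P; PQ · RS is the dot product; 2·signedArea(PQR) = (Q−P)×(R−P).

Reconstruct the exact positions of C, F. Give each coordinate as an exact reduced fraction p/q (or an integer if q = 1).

1. C_x = -1/25  [D, E, C are collinear ∩ AC ⟂ DE]
2. C_y = 107/25  [D, E, C are collinear ∩ AC ⟂ DE]
   → C = (-1/25, 107/25)
3. F_x = -7  [F divides DB with DF:FB = 3/4:1/4]
4. F_y = 13/2  [F divides DB with DF:FB = 3/4:1/4]
   → F = (-7, 13/2)

C = (-1/25, 107/25)
F = (-7, 13/2)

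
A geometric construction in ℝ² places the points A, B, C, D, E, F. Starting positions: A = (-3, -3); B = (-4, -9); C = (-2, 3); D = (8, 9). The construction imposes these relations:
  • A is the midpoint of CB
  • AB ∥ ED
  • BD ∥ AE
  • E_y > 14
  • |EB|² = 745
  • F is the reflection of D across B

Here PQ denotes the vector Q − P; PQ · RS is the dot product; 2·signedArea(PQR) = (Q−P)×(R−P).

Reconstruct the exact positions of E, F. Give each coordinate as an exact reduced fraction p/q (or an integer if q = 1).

1. E_x = 9  [AB ∥ ED ∩ BD ∥ AE]
2. E_y = 15  [AB ∥ ED ∩ BD ∥ AE]
   → E = (9, 15)
3. F_x = -16  [F is the reflection of D across B]
4. F_y = -27  [F is the reflection of D across B]
   → F = (-16, -27)

E = (9, 15)
F = (-16, -27)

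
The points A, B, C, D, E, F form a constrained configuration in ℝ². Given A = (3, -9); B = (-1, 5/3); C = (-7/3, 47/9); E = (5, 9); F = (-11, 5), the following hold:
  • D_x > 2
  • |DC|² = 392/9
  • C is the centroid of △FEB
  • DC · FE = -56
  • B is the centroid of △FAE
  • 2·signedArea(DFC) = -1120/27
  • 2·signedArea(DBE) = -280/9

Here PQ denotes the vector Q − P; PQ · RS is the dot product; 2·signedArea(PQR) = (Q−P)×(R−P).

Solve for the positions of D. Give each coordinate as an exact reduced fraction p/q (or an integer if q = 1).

D = (7/3, 5/9)

1. D_x = 7/3  [2·signedArea(DFC) = -1120/27 ∩ 2·signedArea(DBE) = -280/9]
2. D_y = 5/9  [2·signedArea(DFC) = -1120/27 ∩ 2·signedArea(DBE) = -280/9]
   → D = (7/3, 5/9)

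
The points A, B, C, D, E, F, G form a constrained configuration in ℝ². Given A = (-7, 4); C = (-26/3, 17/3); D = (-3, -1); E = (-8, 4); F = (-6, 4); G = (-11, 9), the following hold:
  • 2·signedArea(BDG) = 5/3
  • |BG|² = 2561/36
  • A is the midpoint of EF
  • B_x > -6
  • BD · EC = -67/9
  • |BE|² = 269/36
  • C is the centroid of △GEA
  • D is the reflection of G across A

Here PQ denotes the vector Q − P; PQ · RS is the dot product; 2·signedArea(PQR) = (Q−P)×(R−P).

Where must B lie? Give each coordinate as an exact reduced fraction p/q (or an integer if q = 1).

1. B_x = -35/6  [BD · EC = -67/9 ∩ 2·signedArea(BDG) = 5/3]
2. B_y = 7/3  [BD · EC = -67/9 ∩ 2·signedArea(BDG) = 5/3]
   → B = (-35/6, 7/3)

B = (-35/6, 7/3)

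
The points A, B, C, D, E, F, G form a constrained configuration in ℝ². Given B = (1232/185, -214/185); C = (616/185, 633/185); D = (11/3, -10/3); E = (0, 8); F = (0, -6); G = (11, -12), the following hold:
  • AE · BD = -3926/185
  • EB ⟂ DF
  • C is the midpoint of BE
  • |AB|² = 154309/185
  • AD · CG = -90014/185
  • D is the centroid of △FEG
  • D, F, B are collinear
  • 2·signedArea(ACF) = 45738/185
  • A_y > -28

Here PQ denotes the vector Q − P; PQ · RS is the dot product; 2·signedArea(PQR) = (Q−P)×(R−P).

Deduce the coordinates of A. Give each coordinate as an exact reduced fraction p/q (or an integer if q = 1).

A = (3454/185, -5073/185)

1. A_x = 3454/185  [AE · BD = -3926/185 ∩ AD · CG = -90014/185]
2. A_y = -5073/185  [AE · BD = -3926/185 ∩ AD · CG = -90014/185]
   → A = (3454/185, -5073/185)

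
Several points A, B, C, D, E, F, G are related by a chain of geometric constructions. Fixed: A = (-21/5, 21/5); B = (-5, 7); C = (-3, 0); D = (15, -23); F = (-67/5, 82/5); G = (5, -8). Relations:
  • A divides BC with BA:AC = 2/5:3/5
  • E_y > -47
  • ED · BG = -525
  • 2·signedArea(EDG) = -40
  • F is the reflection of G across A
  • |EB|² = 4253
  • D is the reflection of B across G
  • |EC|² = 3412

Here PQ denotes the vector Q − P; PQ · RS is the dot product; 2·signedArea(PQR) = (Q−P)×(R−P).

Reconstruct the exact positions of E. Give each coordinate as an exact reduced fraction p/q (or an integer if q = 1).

1. E_x = 33  [ED · BG = -525 ∩ 2·signedArea(EDG) = -40]
2. E_y = -46  [ED · BG = -525 ∩ 2·signedArea(EDG) = -40]
   → E = (33, -46)

E = (33, -46)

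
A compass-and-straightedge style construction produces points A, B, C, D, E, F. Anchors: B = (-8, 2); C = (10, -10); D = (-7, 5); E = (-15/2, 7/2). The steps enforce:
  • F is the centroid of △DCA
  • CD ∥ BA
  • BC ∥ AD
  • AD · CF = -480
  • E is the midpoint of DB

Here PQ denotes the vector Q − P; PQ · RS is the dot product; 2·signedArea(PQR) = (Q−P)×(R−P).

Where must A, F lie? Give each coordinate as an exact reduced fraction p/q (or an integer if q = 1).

A = (-25, 17)
F = (-22/3, 4)

1. A_x = -25  [BC ∥ AD ∩ CD ∥ BA]
2. A_y = 17  [BC ∥ AD ∩ CD ∥ BA]
   → A = (-25, 17)
3. F_x = -22/3  [F is the centroid of △DCA]
4. F_y = 4  [F is the centroid of △DCA]
   → F = (-22/3, 4)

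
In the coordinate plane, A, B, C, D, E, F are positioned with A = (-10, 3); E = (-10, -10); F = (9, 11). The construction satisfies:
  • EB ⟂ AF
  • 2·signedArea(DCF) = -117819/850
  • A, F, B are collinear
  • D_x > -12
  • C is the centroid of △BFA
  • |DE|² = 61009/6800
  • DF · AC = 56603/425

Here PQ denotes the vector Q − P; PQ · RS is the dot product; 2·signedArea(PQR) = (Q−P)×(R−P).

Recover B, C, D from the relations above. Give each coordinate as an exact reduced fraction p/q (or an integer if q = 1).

1. B_x = -6226/425  [A, F, B are collinear ∩ EB ⟂ AF]
2. B_y = 443/425  [A, F, B are collinear ∩ EB ⟂ AF]
   → B = (-6226/425, 443/425)
3. C_x = -2217/425  [C is the centroid of △BFA]
4. C_y = 2131/425  [C is the centroid of △BFA]
   → C = (-2217/425, 2131/425)
5. D_x = -4744/425  [DF · AC = 56603/425 ∩ 2·signedArea(DCF) = -117819/850]
6. D_y = -12307/1700  [DF · AC = 56603/425 ∩ 2·signedArea(DCF) = -117819/850]
   → D = (-4744/425, -12307/1700)

B = (-6226/425, 443/425)
C = (-2217/425, 2131/425)
D = (-4744/425, -12307/1700)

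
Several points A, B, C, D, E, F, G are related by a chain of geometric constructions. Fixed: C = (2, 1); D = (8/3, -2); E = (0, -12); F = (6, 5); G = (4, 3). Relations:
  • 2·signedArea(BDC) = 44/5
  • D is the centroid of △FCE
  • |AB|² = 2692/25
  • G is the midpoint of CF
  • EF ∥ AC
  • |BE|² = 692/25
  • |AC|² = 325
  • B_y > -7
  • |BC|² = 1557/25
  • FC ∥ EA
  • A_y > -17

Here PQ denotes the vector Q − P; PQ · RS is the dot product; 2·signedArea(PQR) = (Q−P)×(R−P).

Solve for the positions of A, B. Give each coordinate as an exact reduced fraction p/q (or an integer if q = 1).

1. A_x = -4  [EF ∥ AC ∩ FC ∥ EA]
2. A_y = -16  [EF ∥ AC ∩ FC ∥ EA]
   → A = (-4, -16)
3. B_x = 4/5  [line -3·x + -2/3·y + -32/15 = 0 ∩ |BE|² = 692/25]
4. B_y = -34/5  [line -3·x + -2/3·y + -32/15 = 0 ∩ |BE|² = 692/25]
   → B = (4/5, -34/5)

A = (-4, -16)
B = (4/5, -34/5)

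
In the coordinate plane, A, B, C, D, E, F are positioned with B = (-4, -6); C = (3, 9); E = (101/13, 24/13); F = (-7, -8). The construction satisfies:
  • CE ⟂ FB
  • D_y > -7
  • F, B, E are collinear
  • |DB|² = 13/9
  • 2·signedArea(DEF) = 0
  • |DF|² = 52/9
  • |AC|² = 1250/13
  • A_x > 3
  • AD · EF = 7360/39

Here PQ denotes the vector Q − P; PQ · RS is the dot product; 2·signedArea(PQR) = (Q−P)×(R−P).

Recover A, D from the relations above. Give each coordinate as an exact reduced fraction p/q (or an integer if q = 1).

A = (50/13, -10/13)
D = (-5, -20/3)

1. D_x = -5  [line 128/13·x + -192/13·y + -640/13 = 0 ∩ |DF|² = 52/9]
2. D_y = -20/3  [line 128/13·x + -192/13·y + -640/13 = 0 ∩ |DF|² = 52/9]
   → D = (-5, -20/3)
3. A_x = 50/13  [line 192/13·x + 128/13·y + -640/13 = 0 ∩ |AC|² = 1250/13]
4. A_y = -10/13  [line 192/13·x + 128/13·y + -640/13 = 0 ∩ |AC|² = 1250/13]
   → A = (50/13, -10/13)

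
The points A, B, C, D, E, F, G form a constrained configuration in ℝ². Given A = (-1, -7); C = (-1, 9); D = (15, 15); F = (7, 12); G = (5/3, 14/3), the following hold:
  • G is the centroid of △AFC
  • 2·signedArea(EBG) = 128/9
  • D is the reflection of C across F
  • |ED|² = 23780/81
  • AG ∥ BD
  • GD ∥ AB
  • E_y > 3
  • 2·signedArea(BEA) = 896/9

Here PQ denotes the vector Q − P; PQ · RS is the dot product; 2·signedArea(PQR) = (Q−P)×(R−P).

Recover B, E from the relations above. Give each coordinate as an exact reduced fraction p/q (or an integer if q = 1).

B = (37/3, 10/3)
E = (23/9, 29/9)

1. B_x = 37/3  [AG ∥ BD ∩ GD ∥ AB]
2. B_y = 10/3  [AG ∥ BD ∩ GD ∥ AB]
   → B = (37/3, 10/3)
3. E_x = 23/9  [2·signedArea(EBG) = 128/9 ∩ 2·signedArea(BEA) = 896/9]
4. E_y = 29/9  [2·signedArea(EBG) = 128/9 ∩ 2·signedArea(BEA) = 896/9]
   → E = (23/9, 29/9)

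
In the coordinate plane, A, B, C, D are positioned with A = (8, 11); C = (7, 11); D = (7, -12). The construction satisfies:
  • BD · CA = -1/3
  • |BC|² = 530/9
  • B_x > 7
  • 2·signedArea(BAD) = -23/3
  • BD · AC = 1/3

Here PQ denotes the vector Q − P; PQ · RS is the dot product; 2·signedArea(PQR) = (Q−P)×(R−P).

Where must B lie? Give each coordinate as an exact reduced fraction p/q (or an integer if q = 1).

B = (22/3, 10/3)

1. B_x = 22/3  [BD · AC = 1/3 ∩ 2·signedArea(BAD) = -23/3]
2. B_y = 10/3  [BD · AC = 1/3 ∩ 2·signedArea(BAD) = -23/3]
   → B = (22/3, 10/3)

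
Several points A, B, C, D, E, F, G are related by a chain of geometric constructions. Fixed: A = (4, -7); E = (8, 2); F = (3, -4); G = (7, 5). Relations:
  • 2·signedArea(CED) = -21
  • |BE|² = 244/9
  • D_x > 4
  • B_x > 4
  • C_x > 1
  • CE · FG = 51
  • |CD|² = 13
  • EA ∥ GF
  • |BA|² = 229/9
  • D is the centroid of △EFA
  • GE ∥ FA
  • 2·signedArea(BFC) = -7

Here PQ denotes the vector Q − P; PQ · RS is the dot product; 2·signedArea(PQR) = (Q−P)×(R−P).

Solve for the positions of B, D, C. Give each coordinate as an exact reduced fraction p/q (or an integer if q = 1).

1. D_x = 5  [D is the centroid of △EFA]
2. D_y = -3  [D is the centroid of △EFA]
   → D = (5, -3)
3. C_x = 2  [2·signedArea(CED) = -21 ∩ CE · FG = 51]
4. C_y = -1  [2·signedArea(CED) = -21 ∩ CE · FG = 51]
   → C = (2, -1)
5. B_x = 14/3  [line -3·x + -1·y + 12 = 0 ∩ |BE|² = 244/9]
6. B_y = -2  [line -3·x + -1·y + 12 = 0 ∩ |BE|² = 244/9]
   → B = (14/3, -2)

B = (14/3, -2)
C = (2, -1)
D = (5, -3)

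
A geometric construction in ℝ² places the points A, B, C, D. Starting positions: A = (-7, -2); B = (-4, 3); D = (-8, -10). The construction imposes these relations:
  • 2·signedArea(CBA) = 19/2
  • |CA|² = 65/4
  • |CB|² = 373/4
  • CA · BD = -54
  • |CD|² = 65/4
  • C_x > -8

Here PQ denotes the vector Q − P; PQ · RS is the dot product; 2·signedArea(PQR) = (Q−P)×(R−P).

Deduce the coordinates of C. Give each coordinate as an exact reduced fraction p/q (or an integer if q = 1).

C = (-15/2, -6)

1. C_x = -15/2  [CA · BD = -54 ∩ 2·signedArea(CBA) = 19/2]
2. C_y = -6  [CA · BD = -54 ∩ 2·signedArea(CBA) = 19/2]
   → C = (-15/2, -6)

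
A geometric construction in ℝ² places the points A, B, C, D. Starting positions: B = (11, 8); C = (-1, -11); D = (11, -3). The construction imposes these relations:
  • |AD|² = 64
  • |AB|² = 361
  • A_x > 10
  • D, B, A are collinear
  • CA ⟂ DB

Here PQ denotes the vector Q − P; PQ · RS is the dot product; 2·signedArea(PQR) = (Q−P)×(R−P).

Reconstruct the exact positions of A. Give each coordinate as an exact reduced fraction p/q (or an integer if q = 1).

A = (11, -11)

1. A_x = 11  [D, B, A are collinear ∩ CA ⟂ DB]
2. A_y = -11  [D, B, A are collinear ∩ CA ⟂ DB]
   → A = (11, -11)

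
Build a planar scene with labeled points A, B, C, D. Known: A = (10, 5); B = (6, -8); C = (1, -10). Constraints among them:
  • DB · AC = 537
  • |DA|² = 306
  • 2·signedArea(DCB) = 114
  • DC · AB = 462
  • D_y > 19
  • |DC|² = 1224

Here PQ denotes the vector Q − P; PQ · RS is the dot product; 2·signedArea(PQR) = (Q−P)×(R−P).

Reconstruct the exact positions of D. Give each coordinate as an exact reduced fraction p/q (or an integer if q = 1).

1. D_x = 19  [2·signedArea(DCB) = 114 ∩ DC · AB = 462]
2. D_y = 20  [2·signedArea(DCB) = 114 ∩ DC · AB = 462]
   → D = (19, 20)

D = (19, 20)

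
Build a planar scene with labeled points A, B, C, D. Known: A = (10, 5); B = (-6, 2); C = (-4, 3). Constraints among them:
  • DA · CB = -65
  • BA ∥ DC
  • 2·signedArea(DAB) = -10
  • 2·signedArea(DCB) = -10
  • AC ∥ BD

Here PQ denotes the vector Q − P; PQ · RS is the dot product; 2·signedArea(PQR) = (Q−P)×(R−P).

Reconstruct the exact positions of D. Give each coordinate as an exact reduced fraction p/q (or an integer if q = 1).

D = (-20, 0)

1. D_x = -20  [BA ∥ DC ∩ AC ∥ BD]
2. D_y = 0  [BA ∥ DC ∩ AC ∥ BD]
   → D = (-20, 0)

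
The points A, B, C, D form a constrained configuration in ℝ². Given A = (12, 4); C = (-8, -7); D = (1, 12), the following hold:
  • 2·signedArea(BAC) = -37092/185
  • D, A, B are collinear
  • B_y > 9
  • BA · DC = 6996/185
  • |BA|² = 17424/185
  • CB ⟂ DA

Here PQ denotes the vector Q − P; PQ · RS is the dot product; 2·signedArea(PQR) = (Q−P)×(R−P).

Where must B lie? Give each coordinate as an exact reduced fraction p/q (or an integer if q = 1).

1. B_x = 768/185  [D, A, B are collinear ∩ CB ⟂ DA]
2. B_y = 1796/185  [D, A, B are collinear ∩ CB ⟂ DA]
   → B = (768/185, 1796/185)

B = (768/185, 1796/185)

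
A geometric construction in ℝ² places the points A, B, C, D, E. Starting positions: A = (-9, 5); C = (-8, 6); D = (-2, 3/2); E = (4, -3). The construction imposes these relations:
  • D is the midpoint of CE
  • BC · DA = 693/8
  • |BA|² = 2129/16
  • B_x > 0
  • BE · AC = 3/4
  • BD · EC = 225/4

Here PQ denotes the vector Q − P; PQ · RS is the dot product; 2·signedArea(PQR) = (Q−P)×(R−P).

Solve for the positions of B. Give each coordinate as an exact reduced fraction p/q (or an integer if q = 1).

B = (1, -3/4)

1. B_x = 1  [BC · DA = 693/8 ∩ BD · EC = 225/4]
2. B_y = -3/4  [BC · DA = 693/8 ∩ BD · EC = 225/4]
   → B = (1, -3/4)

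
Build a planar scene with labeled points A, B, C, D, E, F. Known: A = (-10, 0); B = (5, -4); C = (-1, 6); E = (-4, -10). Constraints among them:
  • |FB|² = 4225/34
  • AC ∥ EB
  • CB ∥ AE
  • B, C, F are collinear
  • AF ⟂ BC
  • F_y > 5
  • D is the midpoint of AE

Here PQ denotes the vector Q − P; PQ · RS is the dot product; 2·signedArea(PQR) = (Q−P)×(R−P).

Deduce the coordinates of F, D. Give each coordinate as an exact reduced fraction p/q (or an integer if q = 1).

D = (-7, -5)
F = (-25/34, 189/34)

1. F_x = -25/34  [B, C, F are collinear ∩ AF ⟂ BC]
2. F_y = 189/34  [B, C, F are collinear ∩ AF ⟂ BC]
   → F = (-25/34, 189/34)
3. D_x = -7  [D is the midpoint of AE]
4. D_y = -5  [D is the midpoint of AE]
   → D = (-7, -5)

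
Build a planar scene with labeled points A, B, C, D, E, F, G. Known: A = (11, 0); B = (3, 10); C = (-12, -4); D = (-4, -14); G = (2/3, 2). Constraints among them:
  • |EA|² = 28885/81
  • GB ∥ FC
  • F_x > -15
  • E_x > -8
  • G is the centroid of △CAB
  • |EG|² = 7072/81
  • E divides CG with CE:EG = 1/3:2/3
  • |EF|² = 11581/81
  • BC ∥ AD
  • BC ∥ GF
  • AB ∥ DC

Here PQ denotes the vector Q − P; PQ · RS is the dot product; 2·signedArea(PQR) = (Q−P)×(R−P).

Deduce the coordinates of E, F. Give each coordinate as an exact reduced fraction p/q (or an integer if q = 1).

1. E_x = -70/9  [E divides CG with CE:EG = 1/3:2/3]
2. E_y = -2  [E divides CG with CE:EG = 1/3:2/3]
   → E = (-70/9, -2)
3. F_x = -43/3  [GB ∥ FC ∩ BC ∥ GF]
4. F_y = -12  [GB ∥ FC ∩ BC ∥ GF]
   → F = (-43/3, -12)

E = (-70/9, -2)
F = (-43/3, -12)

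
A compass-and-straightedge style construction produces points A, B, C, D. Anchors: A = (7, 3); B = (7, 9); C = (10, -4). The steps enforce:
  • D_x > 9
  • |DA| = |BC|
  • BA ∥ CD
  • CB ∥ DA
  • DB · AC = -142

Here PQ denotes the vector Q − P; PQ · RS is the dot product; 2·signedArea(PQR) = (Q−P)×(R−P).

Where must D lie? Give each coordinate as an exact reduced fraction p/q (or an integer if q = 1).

1. D_x = 10  [CB ∥ DA ∩ BA ∥ CD]
2. D_y = -10  [CB ∥ DA ∩ BA ∥ CD]
   → D = (10, -10)

D = (10, -10)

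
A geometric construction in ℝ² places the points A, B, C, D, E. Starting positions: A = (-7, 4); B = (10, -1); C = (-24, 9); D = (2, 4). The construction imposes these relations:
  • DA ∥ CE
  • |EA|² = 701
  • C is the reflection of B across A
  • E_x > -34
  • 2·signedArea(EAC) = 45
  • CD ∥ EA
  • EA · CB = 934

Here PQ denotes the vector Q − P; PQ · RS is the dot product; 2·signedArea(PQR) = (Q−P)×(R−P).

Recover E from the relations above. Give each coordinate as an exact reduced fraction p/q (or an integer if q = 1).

1. E_x = -33  [CD ∥ EA ∩ DA ∥ CE]
2. E_y = 9  [CD ∥ EA ∩ DA ∥ CE]
   → E = (-33, 9)

E = (-33, 9)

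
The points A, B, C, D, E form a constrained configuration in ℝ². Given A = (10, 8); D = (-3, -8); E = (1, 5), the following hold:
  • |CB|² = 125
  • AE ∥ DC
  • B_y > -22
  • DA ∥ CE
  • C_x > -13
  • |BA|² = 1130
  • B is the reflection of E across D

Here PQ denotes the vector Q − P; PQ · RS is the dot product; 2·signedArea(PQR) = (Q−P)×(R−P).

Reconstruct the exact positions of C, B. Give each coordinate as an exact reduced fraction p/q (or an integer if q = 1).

B = (-7, -21)
C = (-12, -11)

1. C_x = -12  [DA ∥ CE ∩ AE ∥ DC]
2. C_y = -11  [DA ∥ CE ∩ AE ∥ DC]
   → C = (-12, -11)
3. B_x = -7  [B is the reflection of E across D]
4. B_y = -21  [B is the reflection of E across D]
   → B = (-7, -21)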